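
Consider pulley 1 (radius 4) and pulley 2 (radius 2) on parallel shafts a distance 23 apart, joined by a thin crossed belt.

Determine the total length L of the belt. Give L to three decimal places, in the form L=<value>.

L=66.424

crossed belt: β = asin((r1+r2)/C) = asin(6/23) = 15.1217°
wrap1 = wrap2 = π + 2β = 210.2433°
tangent length = C·cosβ = 22.2036
L = (r1+r2)·wrap + 2·C·cosβ = 6·3.6694 + 2·22.2036 = 66.4238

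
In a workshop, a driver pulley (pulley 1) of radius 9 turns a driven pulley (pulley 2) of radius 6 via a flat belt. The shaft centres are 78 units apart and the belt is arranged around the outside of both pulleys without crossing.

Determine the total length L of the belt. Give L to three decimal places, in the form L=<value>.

L=203.239

open belt: β = asin((r2−r1)/C) = asin(-3/78) = -2.2042°
wrap1 = π − 2β = 184.4085°
wrap2 = π + 2β = 175.5915°
tangent length = C·cosβ = 77.9423
L = r1·wrap1 + r2·wrap2 + 2·C·cosβ = 9·3.2185 + 6·3.0647 + 2·77.9423 = 203.2393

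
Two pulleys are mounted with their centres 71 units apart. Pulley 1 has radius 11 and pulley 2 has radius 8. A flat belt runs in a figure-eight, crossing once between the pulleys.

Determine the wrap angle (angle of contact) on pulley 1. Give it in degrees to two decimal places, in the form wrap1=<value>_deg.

wrap1=211.04_deg

crossed belt: β = asin((r1+r2)/C) = asin(19/71) = 15.5218°
wrap1 = wrap2 = π + 2β = 211.0437°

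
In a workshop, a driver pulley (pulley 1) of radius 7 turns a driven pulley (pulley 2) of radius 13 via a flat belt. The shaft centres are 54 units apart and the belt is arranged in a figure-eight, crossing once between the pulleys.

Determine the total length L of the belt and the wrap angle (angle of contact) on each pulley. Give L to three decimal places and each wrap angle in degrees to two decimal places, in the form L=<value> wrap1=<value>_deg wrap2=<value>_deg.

L=178.328 wrap1=223.48_deg wrap2=223.48_deg

crossed belt: β = asin((r1+r2)/C) = asin(20/54) = 21.7385°
wrap1 = wrap2 = π + 2β = 223.4769°
tangent length = C·cosβ = 50.1597
L = (r1+r2)·wrap + 2·C·cosβ = 20·3.9004 + 2·50.1597 = 178.3277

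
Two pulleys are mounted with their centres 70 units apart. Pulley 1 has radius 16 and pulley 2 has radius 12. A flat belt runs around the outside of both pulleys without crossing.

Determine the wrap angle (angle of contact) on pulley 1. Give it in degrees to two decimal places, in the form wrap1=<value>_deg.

wrap1=186.55_deg

open belt: β = asin((r2−r1)/C) = asin(-4/70) = -3.2758°
wrap1 = π − 2β = 186.5517°
wrap2 = π + 2β = 173.4483°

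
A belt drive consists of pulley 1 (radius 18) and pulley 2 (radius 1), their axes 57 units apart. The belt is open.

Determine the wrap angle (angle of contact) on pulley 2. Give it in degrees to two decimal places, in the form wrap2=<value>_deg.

wrap2=145.30_deg

open belt: β = asin((r2−r1)/C) = asin(-17/57) = -17.3523°
wrap1 = π − 2β = 214.7045°
wrap2 = π + 2β = 145.2955°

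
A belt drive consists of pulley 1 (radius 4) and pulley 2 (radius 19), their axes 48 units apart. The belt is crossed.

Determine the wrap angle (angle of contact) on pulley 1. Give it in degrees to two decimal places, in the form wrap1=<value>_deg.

wrap1=237.26_deg

crossed belt: β = asin((r1+r2)/C) = asin(23/48) = 28.6310°
wrap1 = wrap2 = π + 2β = 237.2620°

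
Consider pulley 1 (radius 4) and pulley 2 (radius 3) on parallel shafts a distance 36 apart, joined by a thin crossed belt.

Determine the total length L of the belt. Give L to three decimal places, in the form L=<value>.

crossed belt: β = asin((r1+r2)/C) = asin(7/36) = 11.2123°
wrap1 = wrap2 = π + 2β = 202.4245°
tangent length = C·cosβ = 35.3129
L = (r1+r2)·wrap + 2·C·cosβ = 7·3.5330 + 2·35.3129 = 95.3566

L=95.357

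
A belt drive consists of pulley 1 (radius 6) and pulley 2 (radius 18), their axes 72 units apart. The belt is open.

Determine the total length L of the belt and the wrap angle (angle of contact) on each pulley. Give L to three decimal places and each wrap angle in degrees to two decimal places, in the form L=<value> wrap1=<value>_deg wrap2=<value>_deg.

L=221.403 wrap1=160.81_deg wrap2=199.19_deg

open belt: β = asin((r2−r1)/C) = asin(12/72) = 9.5941°
wrap1 = π − 2β = 160.8119°
wrap2 = π + 2β = 199.1881°
tangent length = C·cosβ = 70.9930
L = r1·wrap1 + r2·wrap2 + 2·C·cosβ = 6·2.8067 + 18·3.4765 + 2·70.9930 = 221.4029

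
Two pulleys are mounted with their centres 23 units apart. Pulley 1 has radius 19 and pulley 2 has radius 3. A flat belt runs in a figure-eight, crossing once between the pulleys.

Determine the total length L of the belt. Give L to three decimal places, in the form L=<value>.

crossed belt: β = asin((r1+r2)/C) = asin(22/23) = 73.0426°
wrap1 = wrap2 = π + 2β = 326.0851°
tangent length = C·cosβ = 6.7082
L = (r1+r2)·wrap + 2·C·cosβ = 22·5.6913 + 2·6.7082 = 138.6241

L=138.624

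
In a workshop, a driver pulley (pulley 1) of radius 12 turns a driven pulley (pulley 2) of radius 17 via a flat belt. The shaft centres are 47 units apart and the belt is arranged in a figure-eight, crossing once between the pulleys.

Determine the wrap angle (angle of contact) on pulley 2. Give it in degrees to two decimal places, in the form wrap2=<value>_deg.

crossed belt: β = asin((r1+r2)/C) = asin(29/47) = 38.0989°
wrap1 = wrap2 = π + 2β = 256.1979°

wrap2=256.20_deg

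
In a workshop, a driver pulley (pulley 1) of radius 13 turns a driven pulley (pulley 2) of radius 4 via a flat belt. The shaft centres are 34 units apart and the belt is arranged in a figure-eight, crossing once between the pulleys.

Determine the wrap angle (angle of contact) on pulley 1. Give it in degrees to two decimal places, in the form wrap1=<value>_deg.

wrap1=240.00_deg

crossed belt: β = asin((r1+r2)/C) = asin(17/34) = 30.0000°
wrap1 = wrap2 = π + 2β = 240.0000°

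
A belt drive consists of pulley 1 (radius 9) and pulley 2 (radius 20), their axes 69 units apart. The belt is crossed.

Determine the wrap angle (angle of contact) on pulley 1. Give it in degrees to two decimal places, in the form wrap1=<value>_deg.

crossed belt: β = asin((r1+r2)/C) = asin(29/69) = 24.8529°
wrap1 = wrap2 = π + 2β = 229.7058°

wrap1=229.71_deg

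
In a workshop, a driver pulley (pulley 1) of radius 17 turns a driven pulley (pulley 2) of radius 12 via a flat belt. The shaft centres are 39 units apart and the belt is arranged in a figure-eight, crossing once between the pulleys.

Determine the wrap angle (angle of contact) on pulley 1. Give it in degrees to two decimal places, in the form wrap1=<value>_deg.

wrap1=276.08_deg

crossed belt: β = asin((r1+r2)/C) = asin(29/39) = 48.0381°
wrap1 = wrap2 = π + 2β = 276.0762°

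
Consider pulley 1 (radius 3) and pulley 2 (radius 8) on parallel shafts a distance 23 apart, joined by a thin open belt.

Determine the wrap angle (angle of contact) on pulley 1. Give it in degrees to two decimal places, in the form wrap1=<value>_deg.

open belt: β = asin((r2−r1)/C) = asin(5/23) = 12.5559°
wrap1 = π − 2β = 154.8883°
wrap2 = π + 2β = 205.1117°

wrap1=154.89_deg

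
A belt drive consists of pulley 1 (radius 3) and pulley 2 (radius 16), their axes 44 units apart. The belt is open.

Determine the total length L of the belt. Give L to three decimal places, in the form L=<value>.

open belt: β = asin((r2−r1)/C) = asin(13/44) = 17.1848°
wrap1 = π − 2β = 145.6304°
wrap2 = π + 2β = 214.3696°
tangent length = C·cosβ = 42.0357
L = r1·wrap1 + r2·wrap2 + 2·C·cosβ = 3·2.5417 + 16·3.7415 + 2·42.0357 = 151.5599

L=151.560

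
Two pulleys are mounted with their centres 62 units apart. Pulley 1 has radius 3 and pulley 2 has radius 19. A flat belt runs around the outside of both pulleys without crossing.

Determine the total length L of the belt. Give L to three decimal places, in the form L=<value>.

L=197.267

open belt: β = asin((r2−r1)/C) = asin(16/62) = 14.9552°
wrap1 = π − 2β = 150.0895°
wrap2 = π + 2β = 209.9105°
tangent length = C·cosβ = 59.8999
L = r1·wrap1 + r2·wrap2 + 2·C·cosβ = 3·2.6196 + 19·3.6636 + 2·59.8999 = 197.2675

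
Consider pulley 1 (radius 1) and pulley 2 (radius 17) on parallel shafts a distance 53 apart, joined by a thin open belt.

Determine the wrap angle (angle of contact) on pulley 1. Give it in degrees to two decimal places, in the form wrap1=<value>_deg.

open belt: β = asin((r2−r1)/C) = asin(16/53) = 17.5710°
wrap1 = π − 2β = 144.8581°
wrap2 = π + 2β = 215.1419°

wrap1=144.86_deg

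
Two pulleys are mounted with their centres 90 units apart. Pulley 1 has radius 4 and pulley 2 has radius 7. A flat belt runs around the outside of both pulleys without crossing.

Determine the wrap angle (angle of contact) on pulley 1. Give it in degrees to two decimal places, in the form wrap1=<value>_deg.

wrap1=176.18_deg

open belt: β = asin((r2−r1)/C) = asin(3/90) = 1.9102°
wrap1 = π − 2β = 176.1796°
wrap2 = π + 2β = 183.8204°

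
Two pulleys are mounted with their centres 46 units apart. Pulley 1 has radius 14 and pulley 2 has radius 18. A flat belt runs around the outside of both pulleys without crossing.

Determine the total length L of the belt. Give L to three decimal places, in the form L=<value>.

L=192.879

open belt: β = asin((r2−r1)/C) = asin(4/46) = 4.9885°
wrap1 = π − 2β = 170.0229°
wrap2 = π + 2β = 189.9771°
tangent length = C·cosβ = 45.8258
L = r1·wrap1 + r2·wrap2 + 2·C·cosβ = 14·2.9675 + 18·3.3157 + 2·45.8258 = 192.8790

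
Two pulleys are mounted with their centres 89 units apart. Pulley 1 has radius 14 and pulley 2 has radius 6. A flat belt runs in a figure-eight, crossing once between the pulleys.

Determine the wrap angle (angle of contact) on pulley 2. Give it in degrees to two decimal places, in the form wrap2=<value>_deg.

wrap2=205.97_deg

crossed belt: β = asin((r1+r2)/C) = asin(20/89) = 12.9864°
wrap1 = wrap2 = π + 2β = 205.9727°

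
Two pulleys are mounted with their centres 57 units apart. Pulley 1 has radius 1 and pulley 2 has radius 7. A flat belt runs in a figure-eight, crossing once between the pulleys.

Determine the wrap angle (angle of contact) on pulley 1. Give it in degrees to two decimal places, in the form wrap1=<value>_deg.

crossed belt: β = asin((r1+r2)/C) = asin(8/57) = 8.0682°
wrap1 = wrap2 = π + 2β = 196.1363°

wrap1=196.14_deg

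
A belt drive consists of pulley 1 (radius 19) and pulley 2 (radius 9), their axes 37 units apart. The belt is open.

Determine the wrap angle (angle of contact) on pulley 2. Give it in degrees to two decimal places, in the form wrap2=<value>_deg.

open belt: β = asin((r2−r1)/C) = asin(-10/37) = -15.6804°
wrap1 = π − 2β = 211.3607°
wrap2 = π + 2β = 148.6393°

wrap2=148.64_deg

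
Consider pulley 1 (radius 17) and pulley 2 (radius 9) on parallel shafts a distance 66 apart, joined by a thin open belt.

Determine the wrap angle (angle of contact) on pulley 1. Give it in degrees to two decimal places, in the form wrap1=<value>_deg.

wrap1=193.92_deg

open belt: β = asin((r2−r1)/C) = asin(-8/66) = -6.9621°
wrap1 = π − 2β = 193.9241°
wrap2 = π + 2β = 166.0759°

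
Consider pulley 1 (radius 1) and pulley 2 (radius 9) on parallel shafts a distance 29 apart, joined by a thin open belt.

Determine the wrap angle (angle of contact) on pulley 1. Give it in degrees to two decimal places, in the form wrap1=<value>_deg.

wrap1=147.97_deg

open belt: β = asin((r2−r1)/C) = asin(8/29) = 16.0134°
wrap1 = π − 2β = 147.9732°
wrap2 = π + 2β = 212.0268°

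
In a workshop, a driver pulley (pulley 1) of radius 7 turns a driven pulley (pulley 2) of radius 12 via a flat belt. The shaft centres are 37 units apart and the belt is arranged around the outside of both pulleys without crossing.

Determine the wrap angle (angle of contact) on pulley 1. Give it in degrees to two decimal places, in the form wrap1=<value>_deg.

wrap1=164.47_deg

open belt: β = asin((r2−r1)/C) = asin(5/37) = 7.7664°
wrap1 = π − 2β = 164.4671°
wrap2 = π + 2β = 195.5329°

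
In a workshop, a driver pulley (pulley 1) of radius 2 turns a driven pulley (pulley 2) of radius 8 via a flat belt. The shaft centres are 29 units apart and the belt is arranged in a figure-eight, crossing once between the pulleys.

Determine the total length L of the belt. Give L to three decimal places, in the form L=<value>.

L=92.900

crossed belt: β = asin((r1+r2)/C) = asin(10/29) = 20.1713°
wrap1 = wrap2 = π + 2β = 220.3425°
tangent length = C·cosβ = 27.2213
L = (r1+r2)·wrap + 2·C·cosβ = 10·3.8457 + 2·27.2213 = 92.8997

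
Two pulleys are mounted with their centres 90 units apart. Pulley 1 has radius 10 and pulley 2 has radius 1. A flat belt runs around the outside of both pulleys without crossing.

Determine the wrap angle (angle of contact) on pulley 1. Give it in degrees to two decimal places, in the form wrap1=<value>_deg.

open belt: β = asin((r2−r1)/C) = asin(-9/90) = -5.7392°
wrap1 = π − 2β = 191.4783°
wrap2 = π + 2β = 168.5217°

wrap1=191.48_deg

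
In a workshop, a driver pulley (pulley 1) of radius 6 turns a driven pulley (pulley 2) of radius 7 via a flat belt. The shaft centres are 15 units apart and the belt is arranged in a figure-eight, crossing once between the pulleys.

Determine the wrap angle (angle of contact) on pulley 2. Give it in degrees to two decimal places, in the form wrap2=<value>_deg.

crossed belt: β = asin((r1+r2)/C) = asin(13/15) = 60.0736°
wrap1 = wrap2 = π + 2β = 300.1471°

wrap2=300.15_deg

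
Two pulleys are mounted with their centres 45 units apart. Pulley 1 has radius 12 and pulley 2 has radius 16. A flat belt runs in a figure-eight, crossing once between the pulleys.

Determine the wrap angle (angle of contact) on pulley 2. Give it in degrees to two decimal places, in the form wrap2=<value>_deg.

wrap2=256.96_deg

crossed belt: β = asin((r1+r2)/C) = asin(28/45) = 38.4786°
wrap1 = wrap2 = π + 2β = 256.9572°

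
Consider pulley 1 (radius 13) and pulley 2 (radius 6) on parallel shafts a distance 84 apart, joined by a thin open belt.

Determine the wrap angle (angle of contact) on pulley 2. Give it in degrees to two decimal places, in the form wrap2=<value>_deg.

open belt: β = asin((r2−r1)/C) = asin(-7/84) = -4.7802°
wrap1 = π − 2β = 189.5604°
wrap2 = π + 2β = 170.4396°

wrap2=170.44_deg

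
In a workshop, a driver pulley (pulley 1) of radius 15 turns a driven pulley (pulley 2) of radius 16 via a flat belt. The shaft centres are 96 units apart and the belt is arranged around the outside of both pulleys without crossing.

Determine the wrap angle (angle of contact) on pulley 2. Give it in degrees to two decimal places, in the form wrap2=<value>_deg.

open belt: β = asin((r2−r1)/C) = asin(1/96) = 0.5968°
wrap1 = π − 2β = 178.8063°
wrap2 = π + 2β = 181.1937°

wrap2=181.19_deg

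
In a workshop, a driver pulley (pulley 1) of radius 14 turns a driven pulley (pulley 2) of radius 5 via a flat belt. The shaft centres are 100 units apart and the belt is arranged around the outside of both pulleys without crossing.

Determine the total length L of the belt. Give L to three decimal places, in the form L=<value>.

open belt: β = asin((r2−r1)/C) = asin(-9/100) = -5.1636°
wrap1 = π − 2β = 190.3272°
wrap2 = π + 2β = 169.6728°
tangent length = C·cosβ = 99.5942
L = r1·wrap1 + r2·wrap2 + 2·C·cosβ = 14·3.3218 + 5·2.9613 + 2·99.5942 = 260.5008

L=260.501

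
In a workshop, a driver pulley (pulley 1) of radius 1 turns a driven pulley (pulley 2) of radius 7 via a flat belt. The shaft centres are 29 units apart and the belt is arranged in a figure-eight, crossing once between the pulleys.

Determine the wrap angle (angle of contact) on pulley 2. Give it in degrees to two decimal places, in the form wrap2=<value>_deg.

crossed belt: β = asin((r1+r2)/C) = asin(8/29) = 16.0134°
wrap1 = wrap2 = π + 2β = 212.0268°

wrap2=212.03_deg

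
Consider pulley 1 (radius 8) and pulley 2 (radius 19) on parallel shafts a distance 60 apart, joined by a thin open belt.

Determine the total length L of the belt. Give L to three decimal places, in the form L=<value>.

open belt: β = asin((r2−r1)/C) = asin(11/60) = 10.5640°
wrap1 = π − 2β = 158.8720°
wrap2 = π + 2β = 201.1280°
tangent length = C·cosβ = 58.9830
L = r1·wrap1 + r2·wrap2 + 2·C·cosβ = 8·2.7728 + 19·3.5103 + 2·58.9830 = 206.8454

L=206.845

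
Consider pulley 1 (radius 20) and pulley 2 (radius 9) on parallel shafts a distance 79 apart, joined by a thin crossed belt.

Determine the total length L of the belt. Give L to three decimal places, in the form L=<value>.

crossed belt: β = asin((r1+r2)/C) = asin(29/79) = 21.5362°
wrap1 = wrap2 = π + 2β = 223.0724°
tangent length = C·cosβ = 73.4847
L = (r1+r2)·wrap + 2·C·cosβ = 29·3.8933 + 2·73.4847 = 259.8764

L=259.876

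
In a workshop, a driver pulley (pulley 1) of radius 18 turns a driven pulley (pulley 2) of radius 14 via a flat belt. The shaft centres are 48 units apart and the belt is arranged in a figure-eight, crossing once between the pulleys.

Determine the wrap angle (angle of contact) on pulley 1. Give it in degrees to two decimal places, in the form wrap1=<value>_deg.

crossed belt: β = asin((r1+r2)/C) = asin(32/48) = 41.8103°
wrap1 = wrap2 = π + 2β = 263.6206°

wrap1=263.62_deg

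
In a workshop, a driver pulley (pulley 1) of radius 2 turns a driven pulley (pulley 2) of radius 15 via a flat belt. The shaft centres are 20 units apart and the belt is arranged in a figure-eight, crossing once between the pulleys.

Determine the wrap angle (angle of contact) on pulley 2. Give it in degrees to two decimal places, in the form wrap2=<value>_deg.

crossed belt: β = asin((r1+r2)/C) = asin(17/20) = 58.2117°
wrap1 = wrap2 = π + 2β = 296.4233°

wrap2=296.42_deg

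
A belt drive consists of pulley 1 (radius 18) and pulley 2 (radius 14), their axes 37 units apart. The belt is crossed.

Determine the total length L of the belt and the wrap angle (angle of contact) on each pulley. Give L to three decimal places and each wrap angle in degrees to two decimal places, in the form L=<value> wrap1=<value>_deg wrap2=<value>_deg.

crossed belt: β = asin((r1+r2)/C) = asin(32/37) = 59.8673°
wrap1 = wrap2 = π + 2β = 299.7346°
tangent length = C·cosβ = 18.5742
L = (r1+r2)·wrap + 2·C·cosβ = 32·5.2314 + 2·18.5742 = 204.5517

L=204.552 wrap1=299.73_deg wrap2=299.73_deg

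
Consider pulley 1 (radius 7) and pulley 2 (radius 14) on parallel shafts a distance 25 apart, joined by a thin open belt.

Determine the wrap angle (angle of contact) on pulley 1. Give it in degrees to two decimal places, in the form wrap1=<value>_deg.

wrap1=147.48_deg

open belt: β = asin((r2−r1)/C) = asin(7/25) = 16.2602°
wrap1 = π − 2β = 147.4796°
wrap2 = π + 2β = 212.5204°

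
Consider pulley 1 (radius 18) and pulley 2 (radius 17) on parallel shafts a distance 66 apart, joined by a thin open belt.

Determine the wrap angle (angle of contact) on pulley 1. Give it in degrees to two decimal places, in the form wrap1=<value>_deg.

open belt: β = asin((r2−r1)/C) = asin(-1/66) = -0.8682°
wrap1 = π − 2β = 181.7363°
wrap2 = π + 2β = 178.2637°

wrap1=181.74_deg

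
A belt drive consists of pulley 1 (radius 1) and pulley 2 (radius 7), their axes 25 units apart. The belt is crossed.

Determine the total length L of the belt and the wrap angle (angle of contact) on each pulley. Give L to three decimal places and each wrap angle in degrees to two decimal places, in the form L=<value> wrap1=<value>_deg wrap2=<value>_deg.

L=77.715 wrap1=217.33_deg wrap2=217.33_deg

crossed belt: β = asin((r1+r2)/C) = asin(8/25) = 18.6629°
wrap1 = wrap2 = π + 2β = 217.3258°
tangent length = C·cosβ = 23.6854
L = (r1+r2)·wrap + 2·C·cosβ = 8·3.7931 + 2·23.6854 = 77.7153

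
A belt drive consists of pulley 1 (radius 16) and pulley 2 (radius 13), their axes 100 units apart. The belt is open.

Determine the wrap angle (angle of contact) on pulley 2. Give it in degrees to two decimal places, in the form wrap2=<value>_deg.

open belt: β = asin((r2−r1)/C) = asin(-3/100) = -1.7191°
wrap1 = π − 2β = 183.4383°
wrap2 = π + 2β = 176.5617°

wrap2=176.56_deg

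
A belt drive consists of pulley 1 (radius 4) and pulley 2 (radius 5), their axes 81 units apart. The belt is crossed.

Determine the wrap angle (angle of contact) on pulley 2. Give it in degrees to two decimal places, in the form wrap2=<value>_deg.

wrap2=192.76_deg

crossed belt: β = asin((r1+r2)/C) = asin(9/81) = 6.3794°
wrap1 = wrap2 = π + 2β = 192.7587°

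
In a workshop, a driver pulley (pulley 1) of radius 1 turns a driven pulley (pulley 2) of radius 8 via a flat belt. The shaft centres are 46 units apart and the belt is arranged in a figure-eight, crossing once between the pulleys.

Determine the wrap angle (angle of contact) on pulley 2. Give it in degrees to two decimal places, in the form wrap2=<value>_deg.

crossed belt: β = asin((r1+r2)/C) = asin(9/46) = 11.2828°
wrap1 = wrap2 = π + 2β = 202.5656°

wrap2=202.57_deg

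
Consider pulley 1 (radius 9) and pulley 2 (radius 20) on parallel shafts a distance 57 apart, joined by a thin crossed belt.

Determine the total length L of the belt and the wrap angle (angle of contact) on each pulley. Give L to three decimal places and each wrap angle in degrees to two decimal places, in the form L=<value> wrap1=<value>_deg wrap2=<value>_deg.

crossed belt: β = asin((r1+r2)/C) = asin(29/57) = 30.5821°
wrap1 = wrap2 = π + 2β = 241.1641°
tangent length = C·cosβ = 49.0714
L = (r1+r2)·wrap + 2·C·cosβ = 29·4.2091 + 2·49.0714 = 220.2069

L=220.207 wrap1=241.16_deg wrap2=241.16_deg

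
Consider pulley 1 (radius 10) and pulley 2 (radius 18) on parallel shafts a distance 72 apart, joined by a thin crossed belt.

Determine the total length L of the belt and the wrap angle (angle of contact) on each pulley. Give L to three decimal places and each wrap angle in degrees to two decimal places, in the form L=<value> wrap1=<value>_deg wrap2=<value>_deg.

crossed belt: β = asin((r1+r2)/C) = asin(28/72) = 22.8854°
wrap1 = wrap2 = π + 2β = 225.7708°
tangent length = C·cosβ = 66.3325
L = (r1+r2)·wrap + 2·C·cosβ = 28·3.9404 + 2·66.3325 = 242.9974

L=242.997 wrap1=225.77_deg wrap2=225.77_deg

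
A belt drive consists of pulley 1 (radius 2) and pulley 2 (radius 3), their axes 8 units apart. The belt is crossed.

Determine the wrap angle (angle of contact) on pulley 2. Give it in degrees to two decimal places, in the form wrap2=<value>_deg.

wrap2=257.36_deg

crossed belt: β = asin((r1+r2)/C) = asin(5/8) = 38.6822°
wrap1 = wrap2 = π + 2β = 257.3644°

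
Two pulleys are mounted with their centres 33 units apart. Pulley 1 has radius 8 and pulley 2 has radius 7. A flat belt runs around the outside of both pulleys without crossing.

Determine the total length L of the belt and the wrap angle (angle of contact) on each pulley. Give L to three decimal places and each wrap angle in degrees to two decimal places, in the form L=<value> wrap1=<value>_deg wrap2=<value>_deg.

L=113.154 wrap1=183.47_deg wrap2=176.53_deg

open belt: β = asin((r2−r1)/C) = asin(-1/33) = -1.7365°
wrap1 = π − 2β = 183.4730°
wrap2 = π + 2β = 176.5270°
tangent length = C·cosβ = 32.9848
L = r1·wrap1 + r2·wrap2 + 2·C·cosβ = 8·3.2022 + 7·3.0810 + 2·32.9848 = 113.1542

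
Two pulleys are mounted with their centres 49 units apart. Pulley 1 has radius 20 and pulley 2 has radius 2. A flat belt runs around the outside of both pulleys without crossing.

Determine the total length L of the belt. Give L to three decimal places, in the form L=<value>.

open belt: β = asin((r2−r1)/C) = asin(-18/49) = -21.5521°
wrap1 = π − 2β = 223.1042°
wrap2 = π + 2β = 136.8958°
tangent length = C·cosβ = 45.5741
L = r1·wrap1 + r2·wrap2 + 2·C·cosβ = 20·3.8939 + 2·2.3893 + 2·45.5741 = 173.8048

L=173.805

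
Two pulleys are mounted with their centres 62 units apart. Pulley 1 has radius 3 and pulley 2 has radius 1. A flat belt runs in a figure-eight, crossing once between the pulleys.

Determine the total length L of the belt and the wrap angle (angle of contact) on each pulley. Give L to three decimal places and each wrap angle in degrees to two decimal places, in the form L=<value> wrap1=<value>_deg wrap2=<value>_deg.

L=136.825 wrap1=187.40_deg wrap2=187.40_deg

crossed belt: β = asin((r1+r2)/C) = asin(4/62) = 3.6991°
wrap1 = wrap2 = π + 2β = 187.3981°
tangent length = C·cosβ = 61.8708
L = (r1+r2)·wrap + 2·C·cosβ = 4·3.2707 + 2·61.8708 = 136.8245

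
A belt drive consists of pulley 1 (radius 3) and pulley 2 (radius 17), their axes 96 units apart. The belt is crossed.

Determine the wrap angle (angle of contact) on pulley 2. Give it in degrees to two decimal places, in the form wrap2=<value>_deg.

wrap2=204.05_deg

crossed belt: β = asin((r1+r2)/C) = asin(20/96) = 12.0247°
wrap1 = wrap2 = π + 2β = 204.0494°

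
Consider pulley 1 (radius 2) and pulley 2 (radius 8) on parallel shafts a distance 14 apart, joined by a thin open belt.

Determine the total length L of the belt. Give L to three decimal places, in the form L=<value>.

L=62.029

open belt: β = asin((r2−r1)/C) = asin(6/14) = 25.3769°
wrap1 = π − 2β = 129.2461°
wrap2 = π + 2β = 230.7539°
tangent length = C·cosβ = 12.6491
L = r1·wrap1 + r2·wrap2 + 2·C·cosβ = 2·2.2558 + 8·4.0274 + 2·12.6491 = 62.0291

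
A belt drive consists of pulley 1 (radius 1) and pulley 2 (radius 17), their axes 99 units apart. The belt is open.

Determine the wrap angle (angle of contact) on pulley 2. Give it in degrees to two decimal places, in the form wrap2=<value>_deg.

wrap2=198.60_deg

open belt: β = asin((r2−r1)/C) = asin(16/99) = 9.3007°
wrap1 = π − 2β = 161.3986°
wrap2 = π + 2β = 198.6014°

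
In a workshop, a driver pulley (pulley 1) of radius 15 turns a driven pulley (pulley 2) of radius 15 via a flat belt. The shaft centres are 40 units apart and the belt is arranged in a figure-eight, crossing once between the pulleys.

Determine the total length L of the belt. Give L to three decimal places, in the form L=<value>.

L=198.047

crossed belt: β = asin((r1+r2)/C) = asin(30/40) = 48.5904°
wrap1 = wrap2 = π + 2β = 277.1808°
tangent length = C·cosβ = 26.4575
L = (r1+r2)·wrap + 2·C·cosβ = 30·4.8377 + 2·26.4575 = 198.0465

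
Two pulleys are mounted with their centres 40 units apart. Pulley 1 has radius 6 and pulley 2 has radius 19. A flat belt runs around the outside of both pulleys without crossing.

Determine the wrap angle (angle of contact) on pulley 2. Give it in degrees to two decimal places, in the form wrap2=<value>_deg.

open belt: β = asin((r2−r1)/C) = asin(13/40) = 18.9656°
wrap1 = π − 2β = 142.0689°
wrap2 = π + 2β = 217.9311°

wrap2=217.93_deg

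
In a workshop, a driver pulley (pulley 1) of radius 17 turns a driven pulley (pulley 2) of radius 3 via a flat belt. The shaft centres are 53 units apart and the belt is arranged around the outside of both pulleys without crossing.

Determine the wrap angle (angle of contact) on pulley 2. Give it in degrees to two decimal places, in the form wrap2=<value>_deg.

open belt: β = asin((r2−r1)/C) = asin(-14/53) = -15.3165°
wrap1 = π − 2β = 210.6330°
wrap2 = π + 2β = 149.3670°

wrap2=149.37_deg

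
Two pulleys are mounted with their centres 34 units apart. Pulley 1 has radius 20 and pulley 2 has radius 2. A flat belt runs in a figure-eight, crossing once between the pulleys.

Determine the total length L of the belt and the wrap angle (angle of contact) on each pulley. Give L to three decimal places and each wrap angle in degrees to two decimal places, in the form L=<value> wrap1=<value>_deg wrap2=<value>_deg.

crossed belt: β = asin((r1+r2)/C) = asin(22/34) = 40.3202°
wrap1 = wrap2 = π + 2β = 260.6404°
tangent length = C·cosβ = 25.9230
L = (r1+r2)·wrap + 2·C·cosβ = 22·4.5490 + 2·25.9230 = 151.9247

L=151.925 wrap1=260.64_deg wrap2=260.64_deg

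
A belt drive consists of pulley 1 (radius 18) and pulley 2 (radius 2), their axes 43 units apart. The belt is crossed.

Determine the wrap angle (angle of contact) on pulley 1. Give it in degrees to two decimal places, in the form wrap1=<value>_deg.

crossed belt: β = asin((r1+r2)/C) = asin(20/43) = 27.7177°
wrap1 = wrap2 = π + 2β = 235.4355°

wrap1=235.44_deg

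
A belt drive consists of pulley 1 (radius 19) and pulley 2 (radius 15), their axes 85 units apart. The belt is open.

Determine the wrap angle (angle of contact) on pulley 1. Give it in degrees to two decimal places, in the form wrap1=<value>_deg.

open belt: β = asin((r2−r1)/C) = asin(-4/85) = -2.6973°
wrap1 = π − 2β = 185.3945°
wrap2 = π + 2β = 174.6055°

wrap1=185.39_deg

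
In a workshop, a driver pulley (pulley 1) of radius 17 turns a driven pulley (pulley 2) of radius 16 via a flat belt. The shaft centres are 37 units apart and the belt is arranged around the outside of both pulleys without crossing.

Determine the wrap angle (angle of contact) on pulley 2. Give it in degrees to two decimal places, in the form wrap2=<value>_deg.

open belt: β = asin((r2−r1)/C) = asin(-1/37) = -1.5487°
wrap1 = π − 2β = 183.0974°
wrap2 = π + 2β = 176.9026°

wrap2=176.90_deg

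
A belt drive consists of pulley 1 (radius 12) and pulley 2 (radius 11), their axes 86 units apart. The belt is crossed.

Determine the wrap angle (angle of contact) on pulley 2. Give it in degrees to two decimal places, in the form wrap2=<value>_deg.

crossed belt: β = asin((r1+r2)/C) = asin(23/86) = 15.5121°
wrap1 = wrap2 = π + 2β = 211.0242°

wrap2=211.02_deg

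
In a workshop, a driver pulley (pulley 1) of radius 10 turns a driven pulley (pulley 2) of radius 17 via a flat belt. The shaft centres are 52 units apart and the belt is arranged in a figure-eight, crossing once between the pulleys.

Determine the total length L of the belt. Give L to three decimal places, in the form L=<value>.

crossed belt: β = asin((r1+r2)/C) = asin(27/52) = 31.2807°
wrap1 = wrap2 = π + 2β = 242.5613°
tangent length = C·cosβ = 44.4410
L = (r1+r2)·wrap + 2·C·cosβ = 27·4.2335 + 2·44.4410 = 203.1863

L=203.186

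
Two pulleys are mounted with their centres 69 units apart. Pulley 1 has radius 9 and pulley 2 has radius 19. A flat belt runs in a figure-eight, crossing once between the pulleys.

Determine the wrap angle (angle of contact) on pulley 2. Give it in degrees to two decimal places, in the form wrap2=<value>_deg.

wrap2=227.88_deg

crossed belt: β = asin((r1+r2)/C) = asin(28/69) = 23.9411°
wrap1 = wrap2 = π + 2β = 227.8822°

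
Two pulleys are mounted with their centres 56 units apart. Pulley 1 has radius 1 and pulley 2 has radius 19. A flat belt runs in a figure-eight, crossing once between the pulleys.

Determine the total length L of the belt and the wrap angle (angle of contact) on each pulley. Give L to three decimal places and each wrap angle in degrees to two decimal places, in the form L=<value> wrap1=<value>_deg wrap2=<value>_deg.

crossed belt: β = asin((r1+r2)/C) = asin(20/56) = 20.9248°
wrap1 = wrap2 = π + 2β = 221.8497°
tangent length = C·cosβ = 52.3068
L = (r1+r2)·wrap + 2·C·cosβ = 20·3.8720 + 2·52.3068 = 182.0537

L=182.054 wrap1=221.85_deg wrap2=221.85_deg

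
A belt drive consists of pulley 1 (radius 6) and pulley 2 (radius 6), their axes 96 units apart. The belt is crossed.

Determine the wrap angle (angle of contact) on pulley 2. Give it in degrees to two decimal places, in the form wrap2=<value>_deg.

crossed belt: β = asin((r1+r2)/C) = asin(12/96) = 7.1808°
wrap1 = wrap2 = π + 2β = 194.3615°

wrap2=194.36_deg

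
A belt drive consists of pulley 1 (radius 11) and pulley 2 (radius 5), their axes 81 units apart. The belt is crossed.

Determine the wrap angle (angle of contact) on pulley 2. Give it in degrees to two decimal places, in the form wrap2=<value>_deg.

crossed belt: β = asin((r1+r2)/C) = asin(16/81) = 11.3926°
wrap1 = wrap2 = π + 2β = 202.7852°

wrap2=202.79_deg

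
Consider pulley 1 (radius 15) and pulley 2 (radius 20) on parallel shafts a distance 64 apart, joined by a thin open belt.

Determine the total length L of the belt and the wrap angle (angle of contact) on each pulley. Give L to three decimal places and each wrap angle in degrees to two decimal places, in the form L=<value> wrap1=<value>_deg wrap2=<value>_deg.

open belt: β = asin((r2−r1)/C) = asin(5/64) = 4.4808°
wrap1 = π − 2β = 171.0384°
wrap2 = π + 2β = 188.9616°
tangent length = C·cosβ = 63.8044
L = r1·wrap1 + r2·wrap2 + 2·C·cosβ = 15·2.9852 + 20·3.2980 + 2·63.8044 = 238.3466

L=238.347 wrap1=171.04_deg wrap2=188.96_deg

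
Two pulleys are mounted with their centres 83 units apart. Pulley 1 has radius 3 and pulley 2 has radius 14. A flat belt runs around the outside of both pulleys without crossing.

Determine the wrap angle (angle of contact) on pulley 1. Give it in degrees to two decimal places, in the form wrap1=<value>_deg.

wrap1=164.77_deg

open belt: β = asin((r2−r1)/C) = asin(11/83) = 7.6158°
wrap1 = π − 2β = 164.7684°
wrap2 = π + 2β = 195.2316°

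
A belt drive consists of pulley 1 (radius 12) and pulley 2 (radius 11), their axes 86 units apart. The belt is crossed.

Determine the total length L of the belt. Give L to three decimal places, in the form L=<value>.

crossed belt: β = asin((r1+r2)/C) = asin(23/86) = 15.5121°
wrap1 = wrap2 = π + 2β = 211.0242°
tangent length = C·cosβ = 82.8674
L = (r1+r2)·wrap + 2·C·cosβ = 23·3.6831 + 2·82.8674 = 250.4453

L=250.445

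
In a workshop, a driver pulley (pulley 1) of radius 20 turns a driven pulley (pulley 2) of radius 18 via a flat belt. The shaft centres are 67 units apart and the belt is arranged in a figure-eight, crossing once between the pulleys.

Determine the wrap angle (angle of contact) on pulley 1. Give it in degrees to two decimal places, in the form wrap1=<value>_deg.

crossed belt: β = asin((r1+r2)/C) = asin(38/67) = 34.5527°
wrap1 = wrap2 = π + 2β = 249.1054°

wrap1=249.11_deg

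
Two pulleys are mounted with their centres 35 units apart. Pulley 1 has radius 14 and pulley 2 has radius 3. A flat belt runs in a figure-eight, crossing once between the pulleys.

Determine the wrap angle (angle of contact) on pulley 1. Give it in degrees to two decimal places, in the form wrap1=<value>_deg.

crossed belt: β = asin((r1+r2)/C) = asin(17/35) = 29.0593°
wrap1 = wrap2 = π + 2β = 238.1186°

wrap1=238.12_deg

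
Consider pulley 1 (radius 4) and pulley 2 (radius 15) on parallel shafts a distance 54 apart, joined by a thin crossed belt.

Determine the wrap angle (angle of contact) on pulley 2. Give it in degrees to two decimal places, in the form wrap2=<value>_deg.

crossed belt: β = asin((r1+r2)/C) = asin(19/54) = 20.6006°
wrap1 = wrap2 = π + 2β = 221.2012°

wrap2=221.20_deg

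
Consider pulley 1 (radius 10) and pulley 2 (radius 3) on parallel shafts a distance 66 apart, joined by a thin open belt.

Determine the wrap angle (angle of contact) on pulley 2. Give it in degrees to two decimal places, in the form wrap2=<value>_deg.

wrap2=167.82_deg

open belt: β = asin((r2−r1)/C) = asin(-7/66) = -6.0883°
wrap1 = π − 2β = 192.1766°
wrap2 = π + 2β = 167.8234°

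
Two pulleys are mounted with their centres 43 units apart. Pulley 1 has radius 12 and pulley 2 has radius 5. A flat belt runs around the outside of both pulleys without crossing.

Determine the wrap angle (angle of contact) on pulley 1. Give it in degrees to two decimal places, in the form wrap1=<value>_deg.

open belt: β = asin((r2−r1)/C) = asin(-7/43) = -9.3689°
wrap1 = π − 2β = 198.7378°
wrap2 = π + 2β = 161.2622°

wrap1=198.74_deg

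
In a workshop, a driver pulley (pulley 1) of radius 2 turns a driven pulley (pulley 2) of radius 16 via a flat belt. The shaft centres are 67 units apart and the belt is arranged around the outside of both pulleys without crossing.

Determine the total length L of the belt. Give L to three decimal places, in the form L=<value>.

open belt: β = asin((r2−r1)/C) = asin(14/67) = 12.0611°
wrap1 = π − 2β = 155.8777°
wrap2 = π + 2β = 204.1223°
tangent length = C·cosβ = 65.5210
L = r1·wrap1 + r2·wrap2 + 2·C·cosβ = 2·2.7206 + 16·3.5626 + 2·65.5210 = 193.4848

L=193.485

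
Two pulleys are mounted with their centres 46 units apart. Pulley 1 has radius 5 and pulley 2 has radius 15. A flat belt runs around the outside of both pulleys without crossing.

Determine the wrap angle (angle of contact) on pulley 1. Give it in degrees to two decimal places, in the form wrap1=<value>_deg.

open belt: β = asin((r2−r1)/C) = asin(10/46) = 12.5559°
wrap1 = π − 2β = 154.8883°
wrap2 = π + 2β = 205.1117°

wrap1=154.89_deg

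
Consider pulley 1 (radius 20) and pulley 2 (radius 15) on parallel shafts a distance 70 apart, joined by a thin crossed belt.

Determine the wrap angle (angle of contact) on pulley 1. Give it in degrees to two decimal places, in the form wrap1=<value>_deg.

crossed belt: β = asin((r1+r2)/C) = asin(35/70) = 30.0000°
wrap1 = wrap2 = π + 2β = 240.0000°

wrap1=240.00_deg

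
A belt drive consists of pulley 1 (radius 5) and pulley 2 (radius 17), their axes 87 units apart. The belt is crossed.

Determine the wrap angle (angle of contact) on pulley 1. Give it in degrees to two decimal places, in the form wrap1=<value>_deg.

wrap1=209.30_deg

crossed belt: β = asin((r1+r2)/C) = asin(22/87) = 14.6476°
wrap1 = wrap2 = π + 2β = 209.2952°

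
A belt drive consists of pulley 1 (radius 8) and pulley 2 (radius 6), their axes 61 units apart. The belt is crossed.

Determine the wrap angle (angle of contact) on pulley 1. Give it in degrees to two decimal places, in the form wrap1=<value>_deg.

wrap1=206.54_deg

crossed belt: β = asin((r1+r2)/C) = asin(14/61) = 13.2681°
wrap1 = wrap2 = π + 2β = 206.5362°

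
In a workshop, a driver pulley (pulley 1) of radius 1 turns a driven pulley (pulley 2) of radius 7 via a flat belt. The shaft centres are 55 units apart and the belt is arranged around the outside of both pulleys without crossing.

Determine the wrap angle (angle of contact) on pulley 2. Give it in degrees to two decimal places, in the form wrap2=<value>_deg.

open belt: β = asin((r2−r1)/C) = asin(6/55) = 6.2629°
wrap1 = π − 2β = 167.4742°
wrap2 = π + 2β = 192.5258°

wrap2=192.53_deg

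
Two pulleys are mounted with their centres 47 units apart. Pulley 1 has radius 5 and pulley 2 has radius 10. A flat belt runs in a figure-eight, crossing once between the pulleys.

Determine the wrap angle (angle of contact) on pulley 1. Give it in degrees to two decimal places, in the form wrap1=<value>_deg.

wrap1=217.22_deg

crossed belt: β = asin((r1+r2)/C) = asin(15/47) = 18.6115°
wrap1 = wrap2 = π + 2β = 217.2229°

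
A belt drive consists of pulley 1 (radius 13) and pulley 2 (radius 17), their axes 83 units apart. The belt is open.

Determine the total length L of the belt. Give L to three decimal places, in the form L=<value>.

open belt: β = asin((r2−r1)/C) = asin(4/83) = 2.7623°
wrap1 = π − 2β = 174.4754°
wrap2 = π + 2β = 185.5246°
tangent length = C·cosβ = 82.9036
L = r1·wrap1 + r2·wrap2 + 2·C·cosβ = 13·3.0452 + 17·3.2380 + 2·82.9036 = 260.4406

L=260.441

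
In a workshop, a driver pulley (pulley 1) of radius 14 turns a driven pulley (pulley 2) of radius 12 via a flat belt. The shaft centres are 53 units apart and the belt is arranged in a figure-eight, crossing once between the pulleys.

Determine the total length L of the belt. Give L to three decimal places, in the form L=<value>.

L=200.713

crossed belt: β = asin((r1+r2)/C) = asin(26/53) = 29.3778°
wrap1 = wrap2 = π + 2β = 238.7556°
tangent length = C·cosβ = 46.1844
L = (r1+r2)·wrap + 2·C·cosβ = 26·4.1671 + 2·46.1844 = 200.7127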